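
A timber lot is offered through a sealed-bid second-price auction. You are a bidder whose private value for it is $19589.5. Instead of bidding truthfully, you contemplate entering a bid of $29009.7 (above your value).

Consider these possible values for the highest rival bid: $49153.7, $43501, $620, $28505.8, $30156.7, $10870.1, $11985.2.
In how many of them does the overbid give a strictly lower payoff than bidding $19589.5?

The deviation hurts exactly when the highest competing bid lies strictly between $19589.5 and $29009.7 — overbidding then wins at a price above your value.
$49153.7: above both → same outcome either way.
$43501: above both → same outcome either way.
$620: below both → same outcome either way.
$28505.8: inside the interval → strictly worse (loss $8916.3).
$30156.7: above both → same outcome either way.
$10870.1: below both → same outcome either way.
$11985.2: below both → same outcome either way.
Count: 1.

1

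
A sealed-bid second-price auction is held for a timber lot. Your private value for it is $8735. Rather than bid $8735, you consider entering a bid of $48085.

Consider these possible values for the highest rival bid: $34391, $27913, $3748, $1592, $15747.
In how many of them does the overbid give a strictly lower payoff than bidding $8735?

3

The deviation hurts exactly when the highest competing bid lies strictly between $8735 and $48085 — overbidding then wins at a price above your value.
$34391: inside the interval → strictly worse (loss $25656).
$27913: inside the interval → strictly worse (loss $19178).
$3748: below both → same outcome either way.
$1592: below both → same outcome either way.
$15747: inside the interval → strictly worse (loss $7012).
Count: 3.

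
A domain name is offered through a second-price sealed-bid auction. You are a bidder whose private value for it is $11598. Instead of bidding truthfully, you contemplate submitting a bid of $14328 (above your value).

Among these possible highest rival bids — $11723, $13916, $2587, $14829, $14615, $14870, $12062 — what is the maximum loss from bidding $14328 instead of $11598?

$2318

$11723: truthful gives $0, deviation gives −$125 → loss $125.
$13916: truthful gives $0, deviation gives −$2318 → loss $2318.
$2587: same outcome either way → loss $0.
$14829: same outcome either way → loss $0.
$14615: same outcome either way → loss $0.
$14870: same outcome either way → loss $0.
$12062: truthful gives $0, deviation gives −$464 → loss $464.
Maximum loss: $2318.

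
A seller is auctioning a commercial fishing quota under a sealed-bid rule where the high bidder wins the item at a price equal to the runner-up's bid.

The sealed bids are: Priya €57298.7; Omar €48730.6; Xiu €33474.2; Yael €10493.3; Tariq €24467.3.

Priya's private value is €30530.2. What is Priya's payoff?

−€18200.4

Highest bid: Priya at €57298.7, so Priya wins.
Second-highest bid: Omar at €48730.6 — that is the price the winner pays.
Priya's payoff = value − price = €30530.2 − €48730.6 = −€18200.4.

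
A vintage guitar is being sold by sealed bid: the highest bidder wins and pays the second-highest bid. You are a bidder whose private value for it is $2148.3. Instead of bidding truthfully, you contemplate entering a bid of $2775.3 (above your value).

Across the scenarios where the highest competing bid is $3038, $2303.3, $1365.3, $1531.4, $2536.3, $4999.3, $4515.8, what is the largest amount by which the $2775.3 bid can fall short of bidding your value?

$3038: same outcome either way → loss $0.
$2303.3: truthful gives $0, deviation gives −$155 → loss $155.
$1365.3: same outcome either way → loss $0.
$1531.4: same outcome either way → loss $0.
$2536.3: truthful gives $0, deviation gives −$388 → loss $388.
$4999.3: same outcome either way → loss $0.
$4515.8: same outcome either way → loss $0.
Maximum loss: $388.

$388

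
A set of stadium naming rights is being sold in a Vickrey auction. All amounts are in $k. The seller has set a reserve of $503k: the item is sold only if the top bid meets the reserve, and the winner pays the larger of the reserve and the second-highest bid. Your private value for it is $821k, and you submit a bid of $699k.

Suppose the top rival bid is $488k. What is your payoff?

Your bid $699k is the highest and exceeds the reserve.
Price = max(second-highest bid, reserve) = max($488k, $503k) = $503k.
Payoff = $821k − $503k = $318k.

$318k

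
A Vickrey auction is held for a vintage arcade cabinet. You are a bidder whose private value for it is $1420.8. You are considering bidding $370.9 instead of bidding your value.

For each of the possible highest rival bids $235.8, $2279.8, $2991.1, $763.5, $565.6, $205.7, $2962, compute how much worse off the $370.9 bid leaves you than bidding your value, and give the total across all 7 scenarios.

The deviation costs you only when the competing bid falls strictly between $370.9 and $1420.8; elsewhere both bids give the same outcome.
$235.8: outcomes coincide → loss $0.
$2279.8: outcomes coincide → loss $0.
$2991.1: outcomes coincide → loss $0.
$763.5: truthful payoff $657.3, deviation payoff $0 → loss $657.3.
$565.6: truthful payoff $855.2, deviation payoff $0 → loss $855.2.
$205.7: outcomes coincide → loss $0.
$2962: outcomes coincide → loss $0.
Total loss = $657.3 + $855.2 = $1512.5.
In a second-price auction your bid sets only whether you win, not what you pay, so bidding your true value is weakly dominant.

$1512.5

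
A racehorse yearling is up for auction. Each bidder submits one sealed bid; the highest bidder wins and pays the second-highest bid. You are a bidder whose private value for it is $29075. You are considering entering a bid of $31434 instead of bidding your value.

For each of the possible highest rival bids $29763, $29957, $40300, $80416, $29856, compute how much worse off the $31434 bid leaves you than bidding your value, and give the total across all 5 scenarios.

$2351

The deviation costs you only when the competing bid falls strictly between $29075 and $31434; elsewhere both bids give the same outcome.
$29763: truthful payoff $0, deviation payoff −$688 → loss $688.
$29957: truthful payoff $0, deviation payoff −$882 → loss $882.
$40300: outcomes coincide → loss $0.
$80416: outcomes coincide → loss $0.
$29856: truthful payoff $0, deviation payoff −$781 → loss $781.
Total loss = $688 + $882 + $781 = $2351.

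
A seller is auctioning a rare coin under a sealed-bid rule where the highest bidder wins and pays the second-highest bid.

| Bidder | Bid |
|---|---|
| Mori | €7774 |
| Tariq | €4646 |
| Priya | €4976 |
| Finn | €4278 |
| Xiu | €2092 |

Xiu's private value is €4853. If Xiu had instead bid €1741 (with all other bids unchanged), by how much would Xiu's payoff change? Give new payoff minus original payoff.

€0

The highest bid among the other bidders is €7774; Xiu's bid doesn't change that.
Original bid €2092: Xiu is not highest (top rival bid is €7774); payoff €0.
Alternative bid €1741: Xiu is not highest (top rival bid is €7774); payoff €0.
Change in payoff = €0 − (€0) = €0.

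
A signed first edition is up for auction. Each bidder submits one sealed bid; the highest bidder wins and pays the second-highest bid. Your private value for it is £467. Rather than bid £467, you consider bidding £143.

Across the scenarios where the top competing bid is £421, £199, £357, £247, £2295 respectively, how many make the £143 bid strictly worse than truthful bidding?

The deviation hurts exactly when the highest competing bid lies strictly between £143 and £467 — underbidding then forfeits a profitable win.
£421: inside the interval → strictly worse (loss £46).
£199: inside the interval → strictly worse (loss £268).
£357: inside the interval → strictly worse (loss £110).
£247: inside the interval → strictly worse (loss £220).
£2295: above both → same outcome either way.
Count: 4.

4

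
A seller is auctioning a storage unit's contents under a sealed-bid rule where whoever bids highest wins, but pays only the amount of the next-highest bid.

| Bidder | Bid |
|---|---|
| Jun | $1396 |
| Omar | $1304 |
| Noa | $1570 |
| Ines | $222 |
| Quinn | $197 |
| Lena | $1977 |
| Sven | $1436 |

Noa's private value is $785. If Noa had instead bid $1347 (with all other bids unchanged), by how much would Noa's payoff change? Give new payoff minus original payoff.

The highest bid among the other bidders is $1977; Noa's bid doesn't change that.
Original bid $1570: Noa is not highest (top rival bid is $1977); payoff $0.
Alternative bid $1347: Noa is not highest (top rival bid is $1977); payoff $0.
Change in payoff = $0 − ($0) = $0.

$0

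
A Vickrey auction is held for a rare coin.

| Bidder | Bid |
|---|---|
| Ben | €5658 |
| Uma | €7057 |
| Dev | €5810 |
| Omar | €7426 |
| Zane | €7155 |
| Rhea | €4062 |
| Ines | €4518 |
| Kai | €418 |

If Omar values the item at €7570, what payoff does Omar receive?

Highest bid: Omar at €7426, so Omar wins.
Second-highest bid: Zane at €7155 — that is the price the winner pays.
Omar's payoff = value − price = €7570 − €7155 = €415.

€415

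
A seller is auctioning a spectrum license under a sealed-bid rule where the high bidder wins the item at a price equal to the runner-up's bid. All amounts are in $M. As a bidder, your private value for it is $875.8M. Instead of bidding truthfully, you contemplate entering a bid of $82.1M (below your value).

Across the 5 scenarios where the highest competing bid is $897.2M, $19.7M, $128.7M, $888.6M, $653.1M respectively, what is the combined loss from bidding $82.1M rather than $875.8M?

$969.8M

The deviation costs you only when the competing bid falls strictly between $82.1M and $875.8M; elsewhere both bids give the same outcome.
$897.2M: outcomes coincide → loss $0M.
$19.7M: outcomes coincide → loss $0M.
$128.7M: truthful payoff $747.1M, deviation payoff $0M → loss $747.1M.
$888.6M: outcomes coincide → loss $0M.
$653.1M: truthful payoff $222.7M, deviation payoff $0M → loss $222.7M.
Total loss = $747.1M + $222.7M = $969.8M.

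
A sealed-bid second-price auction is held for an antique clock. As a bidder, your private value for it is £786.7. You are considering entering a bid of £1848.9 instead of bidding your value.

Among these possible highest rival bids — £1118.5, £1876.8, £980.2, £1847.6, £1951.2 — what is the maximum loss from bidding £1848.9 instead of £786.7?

£1060.9

£1118.5: truthful gives £0, deviation gives −£331.8 → loss £331.8.
£1876.8: same outcome either way → loss £0.
£980.2: truthful gives £0, deviation gives −£193.5 → loss £193.5.
£1847.6: truthful gives £0, deviation gives −£1060.9 → loss £1060.9.
£1951.2: same outcome either way → loss £0.
Maximum loss: £1060.9.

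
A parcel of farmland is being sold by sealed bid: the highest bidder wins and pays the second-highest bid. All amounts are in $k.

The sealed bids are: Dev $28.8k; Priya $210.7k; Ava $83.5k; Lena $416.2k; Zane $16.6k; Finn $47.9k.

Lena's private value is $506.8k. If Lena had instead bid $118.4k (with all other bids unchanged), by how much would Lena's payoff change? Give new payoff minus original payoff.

−$296.1k

The highest bid among the other bidders is $210.7k; Lena's bid doesn't change that.
Original bid $416.2k: Lena is highest, pays the top rival bid $210.7k; payoff $506.8k − $210.7k = $296.1k.
Alternative bid $118.4k: Lena is not highest (top rival bid is $210.7k); payoff $0k.
Change in payoff = $0k − ($296.1k) = −$296.1k.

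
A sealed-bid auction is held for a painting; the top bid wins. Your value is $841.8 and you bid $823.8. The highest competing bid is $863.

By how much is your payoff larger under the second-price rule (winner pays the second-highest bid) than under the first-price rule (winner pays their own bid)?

$0

Your bid $823.8 is below $863, so you lose under either rule.
Payoff is $0 in both cases; difference = $0.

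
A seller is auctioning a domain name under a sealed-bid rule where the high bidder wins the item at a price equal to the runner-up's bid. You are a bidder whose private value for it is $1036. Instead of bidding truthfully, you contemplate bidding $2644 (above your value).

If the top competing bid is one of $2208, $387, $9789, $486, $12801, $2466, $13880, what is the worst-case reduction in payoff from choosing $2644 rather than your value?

$2208: truthful gives $0, deviation gives −$1172 → loss $1172.
$387: same outcome either way → loss $0.
$9789: same outcome either way → loss $0.
$486: same outcome either way → loss $0.
$12801: same outcome either way → loss $0.
$2466: truthful gives $0, deviation gives −$1430 → loss $1430.
$13880: same outcome either way → loss $0.
Maximum loss: $1430.

$1430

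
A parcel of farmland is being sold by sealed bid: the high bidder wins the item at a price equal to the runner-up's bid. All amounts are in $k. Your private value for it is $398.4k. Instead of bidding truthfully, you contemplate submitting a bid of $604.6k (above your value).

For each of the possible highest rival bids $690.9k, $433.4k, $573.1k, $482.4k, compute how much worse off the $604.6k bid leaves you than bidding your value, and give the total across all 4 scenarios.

The deviation costs you only when the competing bid falls strictly between $398.4k and $604.6k; elsewhere both bids give the same outcome.
$690.9k: outcomes coincide → loss $0k.
$433.4k: truthful payoff $0k, deviation payoff −$35k → loss $35k.
$573.1k: truthful payoff $0k, deviation payoff −$174.7k → loss $174.7k.
$482.4k: truthful payoff $0k, deviation payoff −$84k → loss $84k.
Total loss = $35k + $174.7k + $84k = $293.7k.
In a second-price auction your bid sets only whether you win, not what you pay, so bidding your true value is weakly dominant.

$293.7k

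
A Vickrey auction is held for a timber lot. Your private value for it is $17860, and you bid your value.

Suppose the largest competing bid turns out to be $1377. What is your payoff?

Your bid $17860 exceeds the highest competing bid $1377, so you win.
In a second-price auction the winner pays the second-highest bid, $1377.
Payoff = value − price = $17860 − $1377 = $16483.

$16483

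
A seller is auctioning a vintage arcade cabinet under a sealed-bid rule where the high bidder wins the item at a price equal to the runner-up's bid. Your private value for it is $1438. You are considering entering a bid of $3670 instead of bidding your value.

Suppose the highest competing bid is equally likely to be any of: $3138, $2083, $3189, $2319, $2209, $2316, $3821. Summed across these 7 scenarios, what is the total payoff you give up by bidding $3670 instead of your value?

$6626

The deviation costs you only when the competing bid falls strictly between $1438 and $3670; elsewhere both bids give the same outcome.
$3138: truthful payoff $0, deviation payoff −$1700 → loss $1700.
$2083: truthful payoff $0, deviation payoff −$645 → loss $645.
$3189: truthful payoff $0, deviation payoff −$1751 → loss $1751.
$2319: truthful payoff $0, deviation payoff −$881 → loss $881.
$2209: truthful payoff $0, deviation payoff −$771 → loss $771.
$2316: truthful payoff $0, deviation payoff −$878 → loss $878.
$3821: outcomes coincide → loss $0.
Total loss = $1700 + $645 + $1751 + $881 + $771 + $878 = $6626.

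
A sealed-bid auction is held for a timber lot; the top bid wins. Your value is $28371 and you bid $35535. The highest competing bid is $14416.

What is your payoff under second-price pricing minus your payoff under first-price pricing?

You have the highest bid, so you win under either rule.
Second-price: pay $14416 → payoff $13955.
First-price: pay your own bid $35535 → payoff −$7164.
Difference = $13955 − (−$7164) = $21119.

$21119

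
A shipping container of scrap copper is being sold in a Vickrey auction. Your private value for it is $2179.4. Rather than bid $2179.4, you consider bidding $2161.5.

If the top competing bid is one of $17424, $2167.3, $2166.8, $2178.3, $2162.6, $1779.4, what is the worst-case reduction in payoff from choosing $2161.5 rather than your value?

$16.8

$17424: same outcome either way → loss $0.
$2167.3: truthful gives $12.1, deviation gives $0 → loss $12.1.
$2166.8: truthful gives $12.6, deviation gives $0 → loss $12.6.
$2178.3: truthful gives $1.1, deviation gives $0 → loss $1.1.
$2162.6: truthful gives $16.8, deviation gives $0 → loss $16.8.
$1779.4: same outcome either way → loss $0.
Maximum loss: $16.8.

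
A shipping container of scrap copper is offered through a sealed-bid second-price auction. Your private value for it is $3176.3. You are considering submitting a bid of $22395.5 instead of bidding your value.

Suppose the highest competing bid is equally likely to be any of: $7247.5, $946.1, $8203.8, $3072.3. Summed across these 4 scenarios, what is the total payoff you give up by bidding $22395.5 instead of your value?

The deviation costs you only when the competing bid falls strictly between $3176.3 and $22395.5; elsewhere both bids give the same outcome.
$7247.5: truthful payoff $0, deviation payoff −$4071.2 → loss $4071.2.
$946.1: outcomes coincide → loss $0.
$8203.8: truthful payoff $0, deviation payoff −$5027.5 → loss $5027.5.
$3072.3: outcomes coincide → loss $0.
Total loss = $4071.2 + $5027.5 = $9098.7.
In a second-price auction your bid sets only whether you win, not what you pay, so bidding your true value is weakly dominant.

$9098.7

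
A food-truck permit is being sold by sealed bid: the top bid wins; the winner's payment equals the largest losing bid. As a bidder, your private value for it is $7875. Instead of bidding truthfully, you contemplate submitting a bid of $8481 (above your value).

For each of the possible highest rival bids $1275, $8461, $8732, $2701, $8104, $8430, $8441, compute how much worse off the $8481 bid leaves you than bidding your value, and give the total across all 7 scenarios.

The deviation costs you only when the competing bid falls strictly between $7875 and $8481; elsewhere both bids give the same outcome.
$1275: outcomes coincide → loss $0.
$8461: truthful payoff $0, deviation payoff −$586 → loss $586.
$8732: outcomes coincide → loss $0.
$2701: outcomes coincide → loss $0.
$8104: truthful payoff $0, deviation payoff −$229 → loss $229.
$8430: truthful payoff $0, deviation payoff −$555 → loss $555.
$8441: truthful payoff $0, deviation payoff −$566 → loss $566.
Total loss = $586 + $229 + $555 + $566 = $1936.

$1936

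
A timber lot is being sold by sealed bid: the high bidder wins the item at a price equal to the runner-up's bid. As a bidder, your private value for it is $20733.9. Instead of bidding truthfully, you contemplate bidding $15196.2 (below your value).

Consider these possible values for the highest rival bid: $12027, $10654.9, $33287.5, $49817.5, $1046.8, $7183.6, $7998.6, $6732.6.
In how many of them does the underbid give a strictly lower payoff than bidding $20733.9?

0

The deviation hurts exactly when the highest competing bid lies strictly between $15196.2 and $20733.9 — underbidding then forfeits a profitable win.
$12027: below both → same outcome either way.
$10654.9: below both → same outcome either way.
$33287.5: above both → same outcome either way.
$49817.5: above both → same outcome either way.
$1046.8: below both → same outcome either way.
$7183.6: below both → same outcome either way.
$7998.6: below both → same outcome either way.
$6732.6: below both → same outcome either way.
Count: 0.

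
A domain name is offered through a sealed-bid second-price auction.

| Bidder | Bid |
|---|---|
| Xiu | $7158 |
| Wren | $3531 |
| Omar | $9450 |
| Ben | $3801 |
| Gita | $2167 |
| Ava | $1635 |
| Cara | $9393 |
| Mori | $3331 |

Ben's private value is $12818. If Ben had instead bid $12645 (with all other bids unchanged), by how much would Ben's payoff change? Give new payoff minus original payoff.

$3368

The highest bid among the other bidders is $9450; Ben's bid doesn't change that.
Original bid $3801: Ben is not highest (top rival bid is $9450); payoff $0.
Alternative bid $12645: Ben is highest, pays the top rival bid $9450; payoff $12818 − $9450 = $3368.
Change in payoff = $3368 − ($0) = $3368.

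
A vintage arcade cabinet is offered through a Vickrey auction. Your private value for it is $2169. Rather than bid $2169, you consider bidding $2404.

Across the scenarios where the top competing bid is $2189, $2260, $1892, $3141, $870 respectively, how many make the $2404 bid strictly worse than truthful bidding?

2

The deviation hurts exactly when the highest competing bid lies strictly between $2169 and $2404 — overbidding then wins at a price above your value.
$2189: inside the interval → strictly worse (loss $20).
$2260: inside the interval → strictly worse (loss $91).
$1892: below both → same outcome either way.
$3141: above both → same outcome either way.
$870: below both → same outcome either way.
Count: 2.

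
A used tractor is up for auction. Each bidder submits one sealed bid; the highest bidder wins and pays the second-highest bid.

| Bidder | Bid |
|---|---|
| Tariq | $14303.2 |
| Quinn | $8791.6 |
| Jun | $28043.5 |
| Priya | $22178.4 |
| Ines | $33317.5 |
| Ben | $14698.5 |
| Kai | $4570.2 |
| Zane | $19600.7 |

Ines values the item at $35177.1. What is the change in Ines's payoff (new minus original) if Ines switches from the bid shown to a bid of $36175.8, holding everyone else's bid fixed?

The highest bid among the other bidders is $28043.5; Ines's bid doesn't change that.
Original bid $33317.5: Ines is highest, pays the top rival bid $28043.5; payoff $35177.1 − $28043.5 = $7133.6.
Alternative bid $36175.8: Ines is highest, pays the top rival bid $28043.5; payoff $35177.1 − $28043.5 = $7133.6.
Change in payoff = $7133.6 − ($7133.6) = $0.

$0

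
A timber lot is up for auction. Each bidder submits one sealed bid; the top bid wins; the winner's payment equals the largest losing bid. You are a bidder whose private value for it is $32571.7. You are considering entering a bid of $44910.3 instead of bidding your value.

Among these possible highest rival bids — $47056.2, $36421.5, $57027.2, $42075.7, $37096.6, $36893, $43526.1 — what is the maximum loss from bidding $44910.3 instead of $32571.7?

$10954.4

$47056.2: same outcome either way → loss $0.
$36421.5: truthful gives $0, deviation gives −$3849.8 → loss $3849.8.
$57027.2: same outcome either way → loss $0.
$42075.7: truthful gives $0, deviation gives −$9504 → loss $9504.
$37096.6: truthful gives $0, deviation gives −$4524.9 → loss $4524.9.
$36893: truthful gives $0, deviation gives −$4321.3 → loss $4321.3.
$43526.1: truthful gives $0, deviation gives −$10954.4 → loss $10954.4.
Maximum loss: $10954.4.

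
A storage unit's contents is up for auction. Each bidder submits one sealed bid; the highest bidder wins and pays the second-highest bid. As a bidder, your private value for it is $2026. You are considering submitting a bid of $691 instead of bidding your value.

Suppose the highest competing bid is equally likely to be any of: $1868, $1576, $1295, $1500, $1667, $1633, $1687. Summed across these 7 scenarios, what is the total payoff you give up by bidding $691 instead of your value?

The deviation costs you only when the competing bid falls strictly between $691 and $2026; elsewhere both bids give the same outcome.
$1868: truthful payoff $158, deviation payoff $0 → loss $158.
$1576: truthful payoff $450, deviation payoff $0 → loss $450.
$1295: truthful payoff $731, deviation payoff $0 → loss $731.
$1500: truthful payoff $526, deviation payoff $0 → loss $526.
$1667: truthful payoff $359, deviation payoff $0 → loss $359.
$1633: truthful payoff $393, deviation payoff $0 → loss $393.
$1687: truthful payoff $339, deviation payoff $0 → loss $339.
Total loss = $158 + $450 + $731 + $526 + $359 + $393 + $339 = $2956.

$2956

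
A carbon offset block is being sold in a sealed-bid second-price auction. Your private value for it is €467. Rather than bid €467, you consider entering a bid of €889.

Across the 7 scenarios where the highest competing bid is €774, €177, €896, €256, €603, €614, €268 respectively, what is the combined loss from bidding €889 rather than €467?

The deviation costs you only when the competing bid falls strictly between €467 and €889; elsewhere both bids give the same outcome.
€774: truthful payoff €0, deviation payoff −€307 → loss €307.
€177: outcomes coincide → loss €0.
€896: outcomes coincide → loss €0.
€256: outcomes coincide → loss €0.
€603: truthful payoff €0, deviation payoff −€136 → loss €136.
€614: truthful payoff €0, deviation payoff −€147 → loss €147.
€268: outcomes coincide → loss €0.
Total loss = €307 + €136 + €147 = €590.

€590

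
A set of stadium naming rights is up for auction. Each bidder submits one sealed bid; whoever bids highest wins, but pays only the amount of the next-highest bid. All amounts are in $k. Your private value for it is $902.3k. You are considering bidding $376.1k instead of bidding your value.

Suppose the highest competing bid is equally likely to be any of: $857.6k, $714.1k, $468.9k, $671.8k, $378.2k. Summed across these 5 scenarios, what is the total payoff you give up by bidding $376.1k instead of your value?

$1420.9k

The deviation costs you only when the competing bid falls strictly between $376.1k and $902.3k; elsewhere both bids give the same outcome.
$857.6k: truthful payoff $44.7k, deviation payoff $0k → loss $44.7k.
$714.1k: truthful payoff $188.2k, deviation payoff $0k → loss $188.2k.
$468.9k: truthful payoff $433.4k, deviation payoff $0k → loss $433.4k.
$671.8k: truthful payoff $230.5k, deviation payoff $0k → loss $230.5k.
$378.2k: truthful payoff $524.1k, deviation payoff $0k → loss $524.1k.
Total loss = $44.7k + $188.2k + $433.4k + $230.5k + $524.1k = $1420.9k.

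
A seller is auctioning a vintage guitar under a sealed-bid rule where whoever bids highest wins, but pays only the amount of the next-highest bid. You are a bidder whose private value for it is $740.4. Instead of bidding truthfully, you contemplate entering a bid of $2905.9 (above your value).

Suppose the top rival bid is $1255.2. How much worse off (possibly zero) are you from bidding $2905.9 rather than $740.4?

$514.8

Bidding your value $740.4: you lose (since $740.4 < $1255.2). Payoff $0.
Bidding $2905.9: you win and pay $1255.2. Payoff $740.4 − $1255.2 = −$514.8.
The competing bid $1255.2 lies between your value and your inflated bid, so overbidding wins an item priced above your value.
Loss from deviating = $0 − (−$514.8) = $514.8.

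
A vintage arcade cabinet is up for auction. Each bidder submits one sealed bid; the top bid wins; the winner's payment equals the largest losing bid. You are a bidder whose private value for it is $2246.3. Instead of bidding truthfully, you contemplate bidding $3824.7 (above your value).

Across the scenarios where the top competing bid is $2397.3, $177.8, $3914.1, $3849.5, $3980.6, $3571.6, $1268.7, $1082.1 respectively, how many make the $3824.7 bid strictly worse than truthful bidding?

2

The deviation hurts exactly when the highest competing bid lies strictly between $2246.3 and $3824.7 — overbidding then wins at a price above your value.
$2397.3: inside the interval → strictly worse (loss $151).
$177.8: below both → same outcome either way.
$3914.1: above both → same outcome either way.
$3849.5: above both → same outcome either way.
$3980.6: above both → same outcome either way.
$3571.6: inside the interval → strictly worse (loss $1325.3).
$1268.7: below both → same outcome either way.
$1082.1: below both → same outcome either way.
Count: 2.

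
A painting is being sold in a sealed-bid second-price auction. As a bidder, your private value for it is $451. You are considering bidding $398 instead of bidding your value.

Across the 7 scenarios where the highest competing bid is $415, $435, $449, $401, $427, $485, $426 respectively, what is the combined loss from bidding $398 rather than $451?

$153

The deviation costs you only when the competing bid falls strictly between $398 and $451; elsewhere both bids give the same outcome.
$415: truthful payoff $36, deviation payoff $0 → loss $36.
$435: truthful payoff $16, deviation payoff $0 → loss $16.
$449: truthful payoff $2, deviation payoff $0 → loss $2.
$401: truthful payoff $50, deviation payoff $0 → loss $50.
$427: truthful payoff $24, deviation payoff $0 → loss $24.
$485: outcomes coincide → loss $0.
$426: truthful payoff $25, deviation payoff $0 → loss $25.
Total loss = $36 + $16 + $2 + $50 + $24 + $25 = $153.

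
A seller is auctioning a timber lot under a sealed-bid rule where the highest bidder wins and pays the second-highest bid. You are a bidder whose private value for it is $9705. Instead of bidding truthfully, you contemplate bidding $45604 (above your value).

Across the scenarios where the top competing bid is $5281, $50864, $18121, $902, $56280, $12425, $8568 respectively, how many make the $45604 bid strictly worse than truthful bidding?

The deviation hurts exactly when the highest competing bid lies strictly between $9705 and $45604 — overbidding then wins at a price above your value.
$5281: below both → same outcome either way.
$50864: above both → same outcome either way.
$18121: inside the interval → strictly worse (loss $8416).
$902: below both → same outcome either way.
$56280: above both → same outcome either way.
$12425: inside the interval → strictly worse (loss $2720).
$8568: below both → same outcome either way.
Count: 2.

2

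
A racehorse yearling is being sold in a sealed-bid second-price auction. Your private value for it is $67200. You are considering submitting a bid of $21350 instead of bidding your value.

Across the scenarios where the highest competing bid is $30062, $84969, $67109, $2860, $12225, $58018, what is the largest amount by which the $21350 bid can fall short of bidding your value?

$30062: truthful gives $37138, deviation gives $0 → loss $37138.
$84969: same outcome either way → loss $0.
$67109: truthful gives $91, deviation gives $0 → loss $91.
$2860: same outcome either way → loss $0.
$12225: same outcome either way → loss $0.
$58018: truthful gives $9182, deviation gives $0 → loss $9182.
Maximum loss: $37138.

$37138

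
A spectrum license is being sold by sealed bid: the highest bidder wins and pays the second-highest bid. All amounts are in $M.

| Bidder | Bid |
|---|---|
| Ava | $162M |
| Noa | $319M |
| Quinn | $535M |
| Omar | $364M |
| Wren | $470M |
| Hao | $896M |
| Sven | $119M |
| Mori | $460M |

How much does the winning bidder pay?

Highest bid: Hao at $896M, so Hao wins.
Second-highest bid: Quinn at $535M — that is the price the winner pays.

$535M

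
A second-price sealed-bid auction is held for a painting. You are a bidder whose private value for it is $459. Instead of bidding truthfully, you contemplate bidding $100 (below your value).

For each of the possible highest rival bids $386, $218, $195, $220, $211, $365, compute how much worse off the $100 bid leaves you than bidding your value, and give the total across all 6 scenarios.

The deviation costs you only when the competing bid falls strictly between $100 and $459; elsewhere both bids give the same outcome.
$386: truthful payoff $73, deviation payoff $0 → loss $73.
$218: truthful payoff $241, deviation payoff $0 → loss $241.
$195: truthful payoff $264, deviation payoff $0 → loss $264.
$220: truthful payoff $239, deviation payoff $0 → loss $239.
$211: truthful payoff $248, deviation payoff $0 → loss $248.
$365: truthful payoff $94, deviation payoff $0 → loss $94.
Total loss = $73 + $241 + $264 + $239 + $248 + $94 = $1159.

$1159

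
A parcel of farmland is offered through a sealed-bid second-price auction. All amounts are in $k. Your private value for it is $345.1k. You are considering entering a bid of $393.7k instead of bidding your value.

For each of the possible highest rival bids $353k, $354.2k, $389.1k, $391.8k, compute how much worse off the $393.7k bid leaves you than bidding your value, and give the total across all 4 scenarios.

The deviation costs you only when the competing bid falls strictly between $345.1k and $393.7k; elsewhere both bids give the same outcome.
$353k: truthful payoff $0k, deviation payoff −$7.9k → loss $7.9k.
$354.2k: truthful payoff $0k, deviation payoff −$9.1k → loss $9.1k.
$389.1k: truthful payoff $0k, deviation payoff −$44k → loss $44k.
$391.8k: truthful payoff $0k, deviation payoff −$46.7k → loss $46.7k.
Total loss = $7.9k + $9.1k + $44k + $46.7k = $107.7k.

$107.7k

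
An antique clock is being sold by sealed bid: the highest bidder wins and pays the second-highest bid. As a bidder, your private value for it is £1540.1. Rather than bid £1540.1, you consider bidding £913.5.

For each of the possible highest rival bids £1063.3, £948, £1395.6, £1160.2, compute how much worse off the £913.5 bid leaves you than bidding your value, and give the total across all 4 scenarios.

£1593.3

The deviation costs you only when the competing bid falls strictly between £913.5 and £1540.1; elsewhere both bids give the same outcome.
£1063.3: truthful payoff £476.8, deviation payoff £0 → loss £476.8.
£948: truthful payoff £592.1, deviation payoff £0 → loss £592.1.
£1395.6: truthful payoff £144.5, deviation payoff £0 → loss £144.5.
£1160.2: truthful payoff £379.9, deviation payoff £0 → loss £379.9.
Total loss = £476.8 + £592.1 + £144.5 + £379.9 = £1593.3.
Truthful bidding weakly dominates here: raising your bid can only win items priced above your value, and lowering it can only forfeit items priced below.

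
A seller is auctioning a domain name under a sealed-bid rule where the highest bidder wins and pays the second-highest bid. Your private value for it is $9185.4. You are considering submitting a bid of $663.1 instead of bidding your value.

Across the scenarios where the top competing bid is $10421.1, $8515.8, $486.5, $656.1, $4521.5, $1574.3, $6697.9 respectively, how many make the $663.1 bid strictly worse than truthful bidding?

The deviation hurts exactly when the highest competing bid lies strictly between $663.1 and $9185.4 — underbidding then forfeits a profitable win.
$10421.1: above both → same outcome either way.
$8515.8: inside the interval → strictly worse (loss $669.6).
$486.5: below both → same outcome either way.
$656.1: below both → same outcome either way.
$4521.5: inside the interval → strictly worse (loss $4663.9).
$1574.3: inside the interval → strictly worse (loss $7611.1).
$6697.9: inside the interval → strictly worse (loss $2487.5).
Count: 4.

4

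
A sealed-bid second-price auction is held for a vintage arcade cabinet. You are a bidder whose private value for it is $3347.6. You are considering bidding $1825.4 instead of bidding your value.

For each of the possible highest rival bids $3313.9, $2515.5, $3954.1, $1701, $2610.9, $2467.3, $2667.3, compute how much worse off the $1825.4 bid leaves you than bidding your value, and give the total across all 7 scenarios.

$3163.1

The deviation costs you only when the competing bid falls strictly between $1825.4 and $3347.6; elsewhere both bids give the same outcome.
$3313.9: truthful payoff $33.7, deviation payoff $0 → loss $33.7.
$2515.5: truthful payoff $832.1, deviation payoff $0 → loss $832.1.
$3954.1: outcomes coincide → loss $0.
$1701: outcomes coincide → loss $0.
$2610.9: truthful payoff $736.7, deviation payoff $0 → loss $736.7.
$2467.3: truthful payoff $880.3, deviation payoff $0 → loss $880.3.
$2667.3: truthful payoff $680.3, deviation payoff $0 → loss $680.3.
Total loss = $33.7 + $832.1 + $736.7 + $880.3 + $680.3 = $3163.1.
In a second-price auction your bid sets only whether you win, not what you pay, so bidding your true value is weakly dominant.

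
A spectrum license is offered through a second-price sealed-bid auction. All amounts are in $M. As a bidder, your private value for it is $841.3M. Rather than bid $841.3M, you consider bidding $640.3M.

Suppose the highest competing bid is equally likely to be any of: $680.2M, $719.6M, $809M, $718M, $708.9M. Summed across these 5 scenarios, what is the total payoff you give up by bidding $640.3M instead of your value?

The deviation costs you only when the competing bid falls strictly between $640.3M and $841.3M; elsewhere both bids give the same outcome.
$680.2M: truthful payoff $161.1M, deviation payoff $0M → loss $161.1M.
$719.6M: truthful payoff $121.7M, deviation payoff $0M → loss $121.7M.
$809M: truthful payoff $32.3M, deviation payoff $0M → loss $32.3M.
$718M: truthful payoff $123.3M, deviation payoff $0M → loss $123.3M.
$708.9M: truthful payoff $132.4M, deviation payoff $0M → loss $132.4M.
Total loss = $161.1M + $121.7M + $32.3M + $123.3M + $132.4M = $570.8M.

$570.8M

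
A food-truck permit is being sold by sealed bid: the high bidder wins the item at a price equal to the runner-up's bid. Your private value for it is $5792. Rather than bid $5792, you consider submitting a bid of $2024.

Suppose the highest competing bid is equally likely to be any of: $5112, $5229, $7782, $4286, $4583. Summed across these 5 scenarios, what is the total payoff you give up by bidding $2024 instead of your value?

The deviation costs you only when the competing bid falls strictly between $2024 and $5792; elsewhere both bids give the same outcome.
$5112: truthful payoff $680, deviation payoff $0 → loss $680.
$5229: truthful payoff $563, deviation payoff $0 → loss $563.
$7782: outcomes coincide → loss $0.
$4286: truthful payoff $1506, deviation payoff $0 → loss $1506.
$4583: truthful payoff $1209, deviation payoff $0 → loss $1209.
Total loss = $680 + $563 + $1506 + $1209 = $3958.
In a second-price auction your bid sets only whether you win, not what you pay, so bidding your true value is weakly dominant.

$3958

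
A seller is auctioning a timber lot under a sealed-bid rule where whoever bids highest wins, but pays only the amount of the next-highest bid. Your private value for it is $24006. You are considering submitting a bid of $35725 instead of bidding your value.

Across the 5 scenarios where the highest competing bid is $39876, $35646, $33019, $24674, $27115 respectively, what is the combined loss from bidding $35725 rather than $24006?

$24430

The deviation costs you only when the competing bid falls strictly between $24006 and $35725; elsewhere both bids give the same outcome.
$39876: outcomes coincide → loss $0.
$35646: truthful payoff $0, deviation payoff −$11640 → loss $11640.
$33019: truthful payoff $0, deviation payoff −$9013 → loss $9013.
$24674: truthful payoff $0, deviation payoff −$668 → loss $668.
$27115: truthful payoff $0, deviation payoff −$3109 → loss $3109.
Total loss = $11640 + $9013 + $668 + $3109 = $24430.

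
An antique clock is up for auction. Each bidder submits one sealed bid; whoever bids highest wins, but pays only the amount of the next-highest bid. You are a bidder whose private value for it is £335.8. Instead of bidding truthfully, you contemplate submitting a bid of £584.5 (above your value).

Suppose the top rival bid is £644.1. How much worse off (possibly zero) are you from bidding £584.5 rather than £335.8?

£0

Bidding your value £335.8: you lose (since £335.8 < £644.1). Payoff £0.
Bidding £584.5: you lose. Payoff £0.
Difference = £0 − £0 = £0; both bids lead to the same outcome because the competing bid is above both your value and your alternative bid.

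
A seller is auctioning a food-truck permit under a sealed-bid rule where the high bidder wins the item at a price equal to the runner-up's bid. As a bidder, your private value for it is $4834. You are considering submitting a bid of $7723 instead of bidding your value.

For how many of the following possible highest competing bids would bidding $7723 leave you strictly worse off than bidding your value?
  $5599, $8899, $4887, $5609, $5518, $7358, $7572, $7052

The deviation hurts exactly when the highest competing bid lies strictly between $4834 and $7723 — overbidding then wins at a price above your value.
$5599: inside the interval → strictly worse (loss $765).
$8899: above both → same outcome either way.
$4887: inside the interval → strictly worse (loss $53).
$5609: inside the interval → strictly worse (loss $775).
$5518: inside the interval → strictly worse (loss $684).
$7358: inside the interval → strictly worse (loss $2524).
$7572: inside the interval → strictly worse (loss $2738).
$7052: inside the interval → strictly worse (loss $2218).
Count: 7.

7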